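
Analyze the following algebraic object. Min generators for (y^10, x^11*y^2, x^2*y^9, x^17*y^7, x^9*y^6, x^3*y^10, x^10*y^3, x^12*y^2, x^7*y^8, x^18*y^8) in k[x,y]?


Remove redundant (divisible by others).
x^12*y^2 redundant.
x^17*y^7 redundant.
x^18*y^8 redundant.
x^3*y^10 redundant.
Min: x^11*y^2, x^10*y^3, x^9*y^6, x^7*y^8, x^2*y^9, y^10
Count=6


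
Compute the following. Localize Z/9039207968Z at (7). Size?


7-primary part: 9039207968=7^10*32
Size=7^10=282475249


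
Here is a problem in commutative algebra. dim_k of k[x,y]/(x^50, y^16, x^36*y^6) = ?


k[x,y]/I, I = (x^50, y^16, x^36*y^6)
Rect: 50x16=800. Corner: (50-36)x(16-6)=140.
dim = 800-140 = 660


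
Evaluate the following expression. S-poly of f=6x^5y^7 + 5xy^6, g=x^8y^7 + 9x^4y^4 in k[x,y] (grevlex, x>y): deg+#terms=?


LT(f)=6x^5y^7, LT(g)=x^8y^7
lcm(LM)=x^8y^7
S(f,g) (scaled by 6 to clear denominators) = x^3*f - 6*g = 5x^4y^6 - 54x^4y^4
2 terms, deg 10.
10+2=12


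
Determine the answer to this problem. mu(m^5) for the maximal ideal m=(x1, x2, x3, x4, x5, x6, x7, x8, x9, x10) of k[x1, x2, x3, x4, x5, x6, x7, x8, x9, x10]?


Graded Nakayama: mu(m^d) = dim_k (m^d/m^(d+1)) = #degree-5 monomials in 10 vars
C(n+d-1,d)=C(14,5)=2002


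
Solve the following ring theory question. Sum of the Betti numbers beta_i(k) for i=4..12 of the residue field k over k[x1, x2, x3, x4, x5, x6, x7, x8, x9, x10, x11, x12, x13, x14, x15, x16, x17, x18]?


Koszul resolution: beta_i(k)=C(n,i), n=18
C(18,4)=3060, C(18,5)=8568, C(18,6)=18564, C(18,7)=31824, C(18,8)=43758, C(18,9)=48620, C(18,10)=43758, C(18,11)=31824, C(18,12)=18564
Sum=248540


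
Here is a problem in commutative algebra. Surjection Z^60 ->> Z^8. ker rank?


rank(ker) = 60-8 = 52


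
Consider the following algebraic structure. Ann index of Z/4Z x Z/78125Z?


Exponent = lcm of the cyclic orders; pairwise coprime => product.
2^2*5^7=4*78125=312500


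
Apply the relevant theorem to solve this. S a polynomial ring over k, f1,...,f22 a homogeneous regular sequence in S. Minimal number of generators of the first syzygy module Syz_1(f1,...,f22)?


Regular sequence => Koszul complex is the minimal free resolution.
Syz_1 minimally generated by Koszul relations f_i*e_j - f_j*e_i (i<j): mu(Syz_1) = beta_2 = C(m,2) = m(m-1)/2
m=22
22*21/2 = 231


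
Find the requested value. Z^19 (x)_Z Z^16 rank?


rank(M(x)N) = rank(M)*rank(N)
19*16 = 304


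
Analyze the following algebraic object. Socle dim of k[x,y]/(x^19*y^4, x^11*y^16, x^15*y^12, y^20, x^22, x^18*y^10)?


Socle = ann(m) = span of standard monomials u with x*u, y*u in I (staircase corners).
Minimal generators: x^22, x^19*y^4, x^18*y^10, x^15*y^12, x^11*y^16, y^20
Corners: x^10y^19, x^14y^15, x^17y^11, x^18y^9, x^21y^3
Socle dim=5


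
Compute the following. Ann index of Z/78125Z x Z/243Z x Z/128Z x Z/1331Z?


Exponent = lcm of the cyclic orders; pairwise coprime => product.
5^7*3^5*2^7*11^3=78125*243*128*1331=3234330000000


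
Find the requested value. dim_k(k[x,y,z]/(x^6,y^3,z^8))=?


Basis: x^iy^jz^k, i<6,j<3,k<8
6*3*8=144


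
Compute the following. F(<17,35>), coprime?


gcd(17,35)=1 => F=ab-a-b=17*35-17-35=595-52=543


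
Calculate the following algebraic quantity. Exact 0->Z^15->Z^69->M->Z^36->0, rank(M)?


Alt sum=0:
(-1)^0*15 + (-1)^1*69 + (-1)^2*? + (-1)^3*36=0
rank(M)=90


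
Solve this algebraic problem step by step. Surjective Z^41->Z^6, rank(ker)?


rank(ker) = 41-6 = 35


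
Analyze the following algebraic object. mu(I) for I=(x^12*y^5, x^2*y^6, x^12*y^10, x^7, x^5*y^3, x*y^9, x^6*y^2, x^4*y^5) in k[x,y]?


Remove redundant (divisible by others).
x^12*y^5 redundant.
x^12*y^10 redundant.
Min: x^7, x^6*y^2, x^5*y^3, x^4*y^5, x^2*y^6, x*y^9
Count=6


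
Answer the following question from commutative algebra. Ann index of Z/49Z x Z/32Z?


Exponent = lcm of the cyclic orders; pairwise coprime => product.
7^2*2^5=49*32=1568


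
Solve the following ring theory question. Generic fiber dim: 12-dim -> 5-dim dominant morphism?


dim(fiber)=dim(X)-dim(Y)=12-5=7


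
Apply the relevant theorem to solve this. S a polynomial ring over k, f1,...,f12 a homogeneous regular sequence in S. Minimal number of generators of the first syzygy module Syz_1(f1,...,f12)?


Regular sequence => Koszul complex is the minimal free resolution.
Syz_1 minimally generated by Koszul relations f_i*e_j - f_j*e_i (i<j): mu(Syz_1) = beta_2 = C(m,2) = m(m-1)/2
m=12
12*11/2 = 66


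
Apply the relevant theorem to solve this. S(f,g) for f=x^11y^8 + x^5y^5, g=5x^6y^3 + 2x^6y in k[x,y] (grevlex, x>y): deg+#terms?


LT(f)=x^11y^8, LT(g)=5x^6y^3
lcm(LM)=x^11y^8
S(f,g) (scaled by 5 to clear denominators) = 5*f - x^5y^5*g = -2x^11y^6 + 5x^5y^5
2 terms, deg 17.
17+2=19


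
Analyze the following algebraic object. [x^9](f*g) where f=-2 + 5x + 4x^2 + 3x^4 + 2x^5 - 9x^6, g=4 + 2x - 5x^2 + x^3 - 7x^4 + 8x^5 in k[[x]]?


[x^9] = sum a_i*b_j, i+j=9
  3*8=24
  2*-7=-14
  -9*1=-9
Sum=1


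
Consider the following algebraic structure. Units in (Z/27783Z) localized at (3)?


Local ring = Z/81Z.
phi(81) = 3^3*(3-1) = 54


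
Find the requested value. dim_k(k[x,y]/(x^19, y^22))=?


Basis: x^i*y^j, i<19, j<22
19*22=418


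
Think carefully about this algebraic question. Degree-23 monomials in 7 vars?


C(d+n-1,n-1)=C(29,6)=475020


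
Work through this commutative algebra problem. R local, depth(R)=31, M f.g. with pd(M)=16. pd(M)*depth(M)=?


pd+depth=31
depth=31-16=15
pd*depth=16*15=240


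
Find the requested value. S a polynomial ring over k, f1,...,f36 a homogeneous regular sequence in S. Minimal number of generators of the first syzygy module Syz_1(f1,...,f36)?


Regular sequence => Koszul complex is the minimal free resolution.
Syz_1 minimally generated by Koszul relations f_i*e_j - f_j*e_i (i<j): mu(Syz_1) = beta_2 = C(m,2) = m(m-1)/2
m=36
36*35/2 = 630


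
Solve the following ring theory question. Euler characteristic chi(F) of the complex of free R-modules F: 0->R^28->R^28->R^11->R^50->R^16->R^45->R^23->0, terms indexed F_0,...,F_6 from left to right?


chi = sum (-1)^i * rank:
(-1)^0*28=28
(-1)^1*28=-28
(-1)^2*11=11
(-1)^3*50=-50
(-1)^4*16=16
(-1)^5*45=-45
(-1)^6*23=23
chi=-45


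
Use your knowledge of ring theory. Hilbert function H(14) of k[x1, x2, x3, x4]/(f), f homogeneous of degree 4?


C(17,3)-C(13,3)=680-286=394


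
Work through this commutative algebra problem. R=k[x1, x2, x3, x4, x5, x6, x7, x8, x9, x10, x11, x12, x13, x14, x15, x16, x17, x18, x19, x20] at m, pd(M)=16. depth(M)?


pd+depth=depth(R)=20
depth=20-16=4


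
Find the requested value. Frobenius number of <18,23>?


gcd(18,23)=1 => F=ab-a-b=18*23-18-23=414-41=373


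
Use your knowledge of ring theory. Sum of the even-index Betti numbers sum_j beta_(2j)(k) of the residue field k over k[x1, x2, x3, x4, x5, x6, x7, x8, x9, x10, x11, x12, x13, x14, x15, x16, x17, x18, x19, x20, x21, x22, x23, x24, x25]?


Koszul resolution: beta_i(k)=C(n,i), n=25
sum_even C(25,i) = 2^(n-1) = 2^24 = 16777216


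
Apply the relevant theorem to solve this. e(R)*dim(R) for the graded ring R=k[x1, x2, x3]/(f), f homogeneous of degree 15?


e(R)=deg(f)=15, dim(R)=3-1=2
e*dim=15*2=30


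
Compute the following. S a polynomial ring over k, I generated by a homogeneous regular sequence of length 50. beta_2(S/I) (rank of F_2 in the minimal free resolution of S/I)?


Regular sequence => Koszul complex is the minimal free resolution.
Syz_1 minimally generated by Koszul relations f_i*e_j - f_j*e_i (i<j): mu(Syz_1) = beta_2 = C(m,2) = m(m-1)/2
m=50
50*49/2 = 1225


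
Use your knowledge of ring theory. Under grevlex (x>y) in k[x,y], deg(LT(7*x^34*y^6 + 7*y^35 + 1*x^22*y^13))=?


LT: 7*x^34*y^6
deg_x=34, deg_y=6
Total=34+6=40


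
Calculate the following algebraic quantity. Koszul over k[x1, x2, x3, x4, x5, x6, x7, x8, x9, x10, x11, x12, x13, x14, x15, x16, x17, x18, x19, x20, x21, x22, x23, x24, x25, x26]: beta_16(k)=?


C(n,i)=C(26,16)=5311735


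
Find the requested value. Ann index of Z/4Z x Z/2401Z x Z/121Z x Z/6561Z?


Exponent = lcm of the cyclic orders; pairwise coprime => product.
2^2*7^4*11^2*3^8=4*2401*121*6561=7624433124


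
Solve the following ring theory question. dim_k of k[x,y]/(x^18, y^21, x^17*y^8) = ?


k[x,y]/I, I = (x^18, y^21, x^17*y^8)
Rect: 18x21=378. Corner: (18-17)x(21-8)=13.
dim = 378-13 = 365


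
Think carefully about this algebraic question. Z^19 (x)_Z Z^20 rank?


rank(M(x)N) = rank(M)*rank(N)
19*20 = 380


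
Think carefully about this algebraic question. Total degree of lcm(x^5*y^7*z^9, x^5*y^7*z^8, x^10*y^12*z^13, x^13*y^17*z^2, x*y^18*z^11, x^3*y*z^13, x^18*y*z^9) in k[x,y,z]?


lcm = componentwise max:
x: max(5,5,10,13,1,3,18)=18
y: max(7,7,12,17,18,1,1)=18
z: max(9,8,13,2,11,13,9)=13
Total=18+18+13=49


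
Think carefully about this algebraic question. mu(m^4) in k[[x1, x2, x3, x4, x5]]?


C(n+d-1,d)=C(8,4)=70


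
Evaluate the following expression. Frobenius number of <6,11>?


gcd(6,11)=1 => F=ab-a-b=6*11-6-11=66-17=49


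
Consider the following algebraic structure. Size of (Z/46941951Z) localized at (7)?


7-primary part: 46941951=7^7*57
Size=7^7=823543


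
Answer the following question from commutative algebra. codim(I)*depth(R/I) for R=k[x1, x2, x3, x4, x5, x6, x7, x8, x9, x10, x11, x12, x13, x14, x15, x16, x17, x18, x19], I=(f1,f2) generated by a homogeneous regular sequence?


codim=2, depth=dim(R/I)=19-2=17
Product=2*17=34


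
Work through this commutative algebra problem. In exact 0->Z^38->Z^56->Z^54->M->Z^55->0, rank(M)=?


Alt sum=0:
(-1)^0*38 + (-1)^1*56 + (-1)^2*54 + (-1)^3*? + (-1)^4*55=0
rank(M)=91


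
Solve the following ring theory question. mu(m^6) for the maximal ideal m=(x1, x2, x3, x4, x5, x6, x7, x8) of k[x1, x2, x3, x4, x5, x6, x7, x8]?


Graded Nakayama: mu(m^d) = dim_k (m^d/m^(d+1)) = #degree-6 monomials in 8 vars
C(n+d-1,d)=C(13,6)=1716


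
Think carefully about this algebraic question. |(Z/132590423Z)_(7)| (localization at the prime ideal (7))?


7-primary part: 132590423=7^8*23
Size=7^8=5764801


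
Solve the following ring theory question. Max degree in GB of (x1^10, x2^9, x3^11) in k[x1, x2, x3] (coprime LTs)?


Pure powers, coprime LTs => already GB.
Degrees: 10, 9, 11
Max=11


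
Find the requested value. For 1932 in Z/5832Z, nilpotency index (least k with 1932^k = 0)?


1932^k mod 5832:
k=1: 1932
k=2: 144
k=3: 4104
k=4: 3240
k=5: 1944
k=6: 0
First zero at k = 6


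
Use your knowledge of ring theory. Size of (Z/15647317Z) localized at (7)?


7-primary part: 15647317=7^7*19
Size=7^7=823543


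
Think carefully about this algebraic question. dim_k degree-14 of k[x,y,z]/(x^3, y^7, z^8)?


Need i<3, j<7, k<8 with i+j+k=14.
For each i, j ranges over max(0,14-i-7)..min(6,14-i):
  i=0: j in [7,6] -> 0
  i=1: j in [6,6] -> 1
  i=2: j in [5,6] -> 2
H(14) = 0+1+2 = 3


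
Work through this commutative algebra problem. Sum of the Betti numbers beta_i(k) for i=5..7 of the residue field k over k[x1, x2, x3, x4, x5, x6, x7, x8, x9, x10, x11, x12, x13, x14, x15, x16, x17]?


Koszul resolution: beta_i(k)=C(n,i), n=17
C(17,5)=6188, C(17,6)=12376, C(17,7)=19448
Sum=38012


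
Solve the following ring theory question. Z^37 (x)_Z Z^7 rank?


rank(M(x)N) = rank(M)*rank(N)
37*7 = 259


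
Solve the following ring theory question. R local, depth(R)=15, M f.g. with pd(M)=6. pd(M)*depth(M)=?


pd+depth=15
depth=15-6=9
pd*depth=6*9=54


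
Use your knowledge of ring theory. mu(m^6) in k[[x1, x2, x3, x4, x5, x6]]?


C(n+d-1,d)=C(11,6)=462


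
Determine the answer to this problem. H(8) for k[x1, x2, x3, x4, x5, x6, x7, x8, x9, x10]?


C(d+n-1,n-1)=C(17,9)=24310


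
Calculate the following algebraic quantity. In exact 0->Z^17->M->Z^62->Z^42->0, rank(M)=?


Alt sum=0:
(-1)^0*17 + (-1)^1*? + (-1)^2*62 + (-1)^3*42=0
rank(M)=37


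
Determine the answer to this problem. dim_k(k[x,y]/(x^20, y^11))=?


Basis: x^i*y^j, i<20, j<11
20*11=220


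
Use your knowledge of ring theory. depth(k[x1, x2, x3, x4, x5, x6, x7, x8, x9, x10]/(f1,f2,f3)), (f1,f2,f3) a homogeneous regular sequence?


depth(R)=10
depth(R/I)=10-3=7


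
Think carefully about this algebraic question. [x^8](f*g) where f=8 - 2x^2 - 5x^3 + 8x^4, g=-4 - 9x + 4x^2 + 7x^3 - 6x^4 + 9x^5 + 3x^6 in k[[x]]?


[x^8] = sum a_i*b_j, i+j=8
  -2*3=-6
  -5*9=-45
  8*-6=-48
Sum=-99


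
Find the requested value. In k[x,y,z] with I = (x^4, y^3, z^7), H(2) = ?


Need i<4, j<3, k<7 with i+j+k=2.
For each i, j ranges over max(0,2-i-6)..min(2,2-i):
  i=0: j in [0,2] -> 3
  i=1: j in [0,1] -> 2
  i=2: j in [0,0] -> 1
H(2) = 3+2+1 = 6


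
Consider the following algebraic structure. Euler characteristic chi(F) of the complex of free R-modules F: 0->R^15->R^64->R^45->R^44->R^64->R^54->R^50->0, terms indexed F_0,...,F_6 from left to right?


chi = sum (-1)^i * rank:
(-1)^0*15=15
(-1)^1*64=-64
(-1)^2*45=45
(-1)^3*44=-44
(-1)^4*64=64
(-1)^5*54=-54
(-1)^6*50=50
chi=12


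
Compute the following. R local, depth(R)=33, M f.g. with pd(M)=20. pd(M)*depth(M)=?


pd+depth=33
depth=33-20=13
pd*depth=20*13=260


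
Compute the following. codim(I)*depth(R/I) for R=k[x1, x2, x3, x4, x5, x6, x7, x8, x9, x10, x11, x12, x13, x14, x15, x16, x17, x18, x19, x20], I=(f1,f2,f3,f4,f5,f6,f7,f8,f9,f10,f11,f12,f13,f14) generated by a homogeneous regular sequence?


codim=14, depth=dim(R/I)=20-14=6
Product=14*6=84


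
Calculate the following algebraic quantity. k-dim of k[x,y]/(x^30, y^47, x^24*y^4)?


k[x,y]/I, I = (x^30, y^47, x^24*y^4)
Rect: 30x47=1410. Corner: (30-24)x(47-4)=258.
dim = 1410-258 = 1152


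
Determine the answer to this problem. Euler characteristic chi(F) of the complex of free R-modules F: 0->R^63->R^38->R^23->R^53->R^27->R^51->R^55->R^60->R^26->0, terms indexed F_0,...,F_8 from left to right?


chi = sum (-1)^i * rank:
(-1)^0*63=63
(-1)^1*38=-38
(-1)^2*23=23
(-1)^3*53=-53
(-1)^4*27=27
(-1)^5*51=-51
(-1)^6*55=55
(-1)^7*60=-60
(-1)^8*26=26
chi=-8


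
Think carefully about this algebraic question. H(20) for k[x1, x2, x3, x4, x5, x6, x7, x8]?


C(d+n-1,n-1)=C(27,7)=888030


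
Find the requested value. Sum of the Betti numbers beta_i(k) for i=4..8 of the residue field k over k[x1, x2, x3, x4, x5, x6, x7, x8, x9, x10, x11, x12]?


Koszul resolution: beta_i(k)=C(n,i), n=12
C(12,4)=495, C(12,5)=792, C(12,6)=924, C(12,7)=792, C(12,8)=495
Sum=3498


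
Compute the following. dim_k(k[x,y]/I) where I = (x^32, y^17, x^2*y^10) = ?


k[x,y]/I, I = (x^32, y^17, x^2*y^10)
Rect: 32x17=544. Corner: (32-2)x(17-10)=210.
dim = 544-210 = 334


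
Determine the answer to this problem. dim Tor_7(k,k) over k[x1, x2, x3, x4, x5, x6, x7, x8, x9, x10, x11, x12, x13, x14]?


Koszul: C(n,i)=C(14,7)=3432


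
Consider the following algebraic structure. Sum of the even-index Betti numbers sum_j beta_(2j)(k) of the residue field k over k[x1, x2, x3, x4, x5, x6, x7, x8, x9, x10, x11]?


Koszul resolution: beta_i(k)=C(n,i), n=11
sum_even C(11,i) = 2^(n-1) = 2^10 = 1024


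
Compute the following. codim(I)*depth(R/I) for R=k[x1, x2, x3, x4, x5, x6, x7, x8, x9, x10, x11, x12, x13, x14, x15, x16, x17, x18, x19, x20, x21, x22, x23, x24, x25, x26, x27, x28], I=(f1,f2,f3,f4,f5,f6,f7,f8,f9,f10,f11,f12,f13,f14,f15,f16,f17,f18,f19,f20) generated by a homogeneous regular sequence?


codim=20, depth=dim(R/I)=28-20=8
Product=20*8=160


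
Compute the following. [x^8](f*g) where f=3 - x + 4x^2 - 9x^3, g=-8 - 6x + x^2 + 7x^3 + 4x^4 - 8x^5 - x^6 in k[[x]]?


[x^8] = sum a_i*b_j, i+j=8
  4*-1=-4
  -9*-8=72
Sum=68


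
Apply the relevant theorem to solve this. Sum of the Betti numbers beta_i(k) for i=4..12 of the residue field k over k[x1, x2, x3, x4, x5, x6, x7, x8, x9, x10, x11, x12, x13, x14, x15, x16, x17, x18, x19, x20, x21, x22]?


Koszul resolution: beta_i(k)=C(n,i), n=22
C(22,4)=7315, C(22,5)=26334, C(22,6)=74613, C(22,7)=170544, C(22,8)=319770, C(22,9)=497420, C(22,10)=646646, C(22,11)=705432, C(22,12)=646646
Sum=3094720


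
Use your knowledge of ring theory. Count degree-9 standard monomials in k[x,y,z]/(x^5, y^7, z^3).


Need i<5, j<7, k<3 with i+j+k=9.
For each i, j ranges over max(0,9-i-2)..min(6,9-i):
  i=0: j in [7,6] -> 0
  i=1: j in [6,6] -> 1
  i=2: j in [5,6] -> 2
  i=3: j in [4,6] -> 3
  i=4: j in [3,5] -> 3
H(9) = 0+1+2+3+3 = 9


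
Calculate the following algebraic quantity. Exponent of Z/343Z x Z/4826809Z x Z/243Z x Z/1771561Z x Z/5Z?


Exponent = lcm of the cyclic orders; pairwise coprime => product.
7^3*13^6*3^5*11^6*5^1=343*4826809*243*1771561*5=3563580901802426505


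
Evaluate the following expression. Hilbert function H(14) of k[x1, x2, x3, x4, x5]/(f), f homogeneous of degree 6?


C(18,4)-C(12,4)=3060-495=2565


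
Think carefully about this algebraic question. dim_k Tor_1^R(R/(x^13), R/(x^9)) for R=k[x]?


Tor_1(R/I,R/J)=(I cap J)/IJ=(x^13)/(x^22)
dim=22-13=min(13,9)=9


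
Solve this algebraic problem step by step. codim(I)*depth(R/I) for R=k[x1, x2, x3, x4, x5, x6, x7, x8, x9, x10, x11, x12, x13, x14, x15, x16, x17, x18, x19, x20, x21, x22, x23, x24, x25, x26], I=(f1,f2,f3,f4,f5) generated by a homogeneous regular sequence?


codim=5, depth=dim(R/I)=26-5=21
Product=5*21=105


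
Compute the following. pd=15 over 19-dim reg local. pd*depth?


pd+depth=19
depth=19-15=4
pd*depth=15*4=60


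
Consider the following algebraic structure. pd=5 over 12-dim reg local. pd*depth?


pd+depth=12
depth=12-5=7
pd*depth=5*7=35


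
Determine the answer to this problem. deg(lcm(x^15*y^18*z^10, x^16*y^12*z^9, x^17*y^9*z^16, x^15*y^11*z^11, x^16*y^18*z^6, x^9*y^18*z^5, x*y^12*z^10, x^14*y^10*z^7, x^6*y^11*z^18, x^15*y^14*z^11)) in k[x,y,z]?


lcm = componentwise max:
x: max(15,16,17,15,16,9,1,14,6,15)=17
y: max(18,12,9,11,18,18,12,10,11,14)=18
z: max(10,9,16,11,6,5,10,7,18,11)=18
Total=17+18+18=53


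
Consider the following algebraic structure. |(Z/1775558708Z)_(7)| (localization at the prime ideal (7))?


7-primary part: 1775558708=7^9*44
Size=7^9=40353607


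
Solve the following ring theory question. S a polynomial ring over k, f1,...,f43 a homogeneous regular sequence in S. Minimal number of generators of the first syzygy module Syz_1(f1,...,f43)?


Regular sequence => Koszul complex is the minimal free resolution.
Syz_1 minimally generated by Koszul relations f_i*e_j - f_j*e_i (i<j): mu(Syz_1) = beta_2 = C(m,2) = m(m-1)/2
m=43
43*42/2 = 903


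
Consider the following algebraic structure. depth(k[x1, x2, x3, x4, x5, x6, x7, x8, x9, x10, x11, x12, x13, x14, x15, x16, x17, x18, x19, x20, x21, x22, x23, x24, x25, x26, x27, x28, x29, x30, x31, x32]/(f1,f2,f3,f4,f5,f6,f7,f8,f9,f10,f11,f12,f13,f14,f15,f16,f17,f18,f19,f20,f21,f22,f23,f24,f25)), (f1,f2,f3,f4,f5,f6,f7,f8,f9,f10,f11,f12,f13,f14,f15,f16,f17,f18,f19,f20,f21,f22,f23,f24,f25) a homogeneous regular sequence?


depth(R)=32
depth(R/I)=32-25=7


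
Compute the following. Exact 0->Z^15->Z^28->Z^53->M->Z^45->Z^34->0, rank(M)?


Alt sum=0:
(-1)^0*15 + (-1)^1*28 + (-1)^2*53 + (-1)^3*? + (-1)^4*45 + (-1)^5*34=0
rank(M)=51


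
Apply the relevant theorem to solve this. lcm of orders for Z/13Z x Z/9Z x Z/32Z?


Exponent = lcm of the cyclic orders; pairwise coprime => product.
13^1*3^2*2^5=13*9*32=3744


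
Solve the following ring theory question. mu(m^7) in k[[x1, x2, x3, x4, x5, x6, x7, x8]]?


C(n+d-1,d)=C(14,7)=3432


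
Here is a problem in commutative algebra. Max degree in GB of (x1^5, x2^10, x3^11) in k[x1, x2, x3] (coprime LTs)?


Pure powers, coprime LTs => already GB.
Degrees: 5, 10, 11
Max=11


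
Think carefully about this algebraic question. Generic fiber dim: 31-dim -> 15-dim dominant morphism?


dim(fiber)=dim(X)-dim(Y)=31-15=16


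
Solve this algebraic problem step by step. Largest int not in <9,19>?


gcd(9,19)=1 => F=ab-a-b=9*19-9-19=171-28=143


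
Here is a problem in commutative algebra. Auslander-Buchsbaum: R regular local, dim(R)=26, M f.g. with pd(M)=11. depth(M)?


pd+depth=depth(R)=26
depth=26-11=15


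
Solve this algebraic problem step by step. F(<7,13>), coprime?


gcd(7,13)=1 => F=ab-a-b=7*13-7-13=91-20=71


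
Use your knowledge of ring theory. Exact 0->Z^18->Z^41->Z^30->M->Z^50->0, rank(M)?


Alt sum=0:
(-1)^0*18 + (-1)^1*41 + (-1)^2*30 + (-1)^3*? + (-1)^4*50=0
rank(M)=57


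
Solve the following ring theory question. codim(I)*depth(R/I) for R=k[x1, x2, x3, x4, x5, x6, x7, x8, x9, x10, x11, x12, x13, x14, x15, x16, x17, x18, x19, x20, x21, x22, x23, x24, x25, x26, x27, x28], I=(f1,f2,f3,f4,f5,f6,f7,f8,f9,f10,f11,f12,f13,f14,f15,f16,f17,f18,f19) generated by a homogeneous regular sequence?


codim=19, depth=dim(R/I)=28-19=9
Product=19*9=171


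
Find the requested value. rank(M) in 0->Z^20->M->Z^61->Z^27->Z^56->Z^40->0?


Alt sum=0:
(-1)^0*20 + (-1)^1*? + (-1)^2*61 + (-1)^3*27 + (-1)^4*56 + (-1)^5*40=0
rank(M)=70


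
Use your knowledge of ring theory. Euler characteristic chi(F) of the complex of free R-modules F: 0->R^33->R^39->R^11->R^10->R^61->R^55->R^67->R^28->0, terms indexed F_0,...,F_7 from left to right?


chi = sum (-1)^i * rank:
(-1)^0*33=33
(-1)^1*39=-39
(-1)^2*11=11
(-1)^3*10=-10
(-1)^4*61=61
(-1)^5*55=-55
(-1)^6*67=67
(-1)^7*28=-28
chi=40


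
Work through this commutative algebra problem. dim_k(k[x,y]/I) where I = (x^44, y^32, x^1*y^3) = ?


k[x,y]/I, I = (x^44, y^32, x^1*y^3)
Rect: 44x32=1408. Corner: (44-1)x(32-3)=1247.
dim = 1408-1247 = 161


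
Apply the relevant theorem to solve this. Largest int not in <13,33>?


gcd(13,33)=1 => F=ab-a-b=13*33-13-33=429-46=383


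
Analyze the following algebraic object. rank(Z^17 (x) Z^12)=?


rank(M(x)N) = rank(M)*rank(N)
17*12 = 204


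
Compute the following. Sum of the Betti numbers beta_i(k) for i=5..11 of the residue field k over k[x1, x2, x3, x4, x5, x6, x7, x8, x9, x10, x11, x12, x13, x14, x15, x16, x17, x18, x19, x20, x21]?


Koszul resolution: beta_i(k)=C(n,i), n=21
C(21,5)=20349, C(21,6)=54264, C(21,7)=116280, C(21,8)=203490, C(21,9)=293930, C(21,10)=352716, C(21,11)=352716
Sum=1393745


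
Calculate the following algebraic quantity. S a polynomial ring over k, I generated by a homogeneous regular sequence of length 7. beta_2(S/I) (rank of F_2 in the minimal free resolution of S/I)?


Regular sequence => Koszul complex is the minimal free resolution.
Syz_1 minimally generated by Koszul relations f_i*e_j - f_j*e_i (i<j): mu(Syz_1) = beta_2 = C(m,2) = m(m-1)/2
m=7
7*6/2 = 21


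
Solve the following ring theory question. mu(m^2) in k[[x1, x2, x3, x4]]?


C(n+d-1,d)=C(5,2)=10


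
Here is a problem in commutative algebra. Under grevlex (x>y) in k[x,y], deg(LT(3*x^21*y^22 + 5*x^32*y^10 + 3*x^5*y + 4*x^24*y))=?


LT: 3*x^21*y^22
deg_x=21, deg_y=22
Total=21+22=43


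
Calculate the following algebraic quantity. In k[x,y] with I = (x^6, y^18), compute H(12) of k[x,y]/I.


k[x,y], I = (x^6, y^18), d = 12
Need i < 6 and d-i < 18.
Range: 0 <= i <= 5.
H(12) = 6


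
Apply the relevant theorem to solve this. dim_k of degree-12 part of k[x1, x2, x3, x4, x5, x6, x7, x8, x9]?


C(d+n-1,n-1)=C(20,8)=125970


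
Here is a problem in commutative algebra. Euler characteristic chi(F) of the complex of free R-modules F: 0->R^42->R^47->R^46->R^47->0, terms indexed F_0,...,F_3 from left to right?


chi = sum (-1)^i * rank:
(-1)^0*42=42
(-1)^1*47=-47
(-1)^2*46=46
(-1)^3*47=-47
chi=-6


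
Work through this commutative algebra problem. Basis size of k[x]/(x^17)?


Basis: 1,x,...,x^16
dim=17


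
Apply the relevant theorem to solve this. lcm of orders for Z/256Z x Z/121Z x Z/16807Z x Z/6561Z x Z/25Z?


Exponent = lcm of the cyclic orders; pairwise coprime => product.
2^8*11^2*7^5*3^8*5^2=256*121*16807*6561*25=85393650988800


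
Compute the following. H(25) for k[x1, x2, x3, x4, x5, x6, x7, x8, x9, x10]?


C(d+n-1,n-1)=C(34,9)=52451256


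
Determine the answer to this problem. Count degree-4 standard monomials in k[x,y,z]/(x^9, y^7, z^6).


Need i<9, j<7, k<6 with i+j+k=4.
For each i, j ranges over max(0,4-i-5)..min(6,4-i):
  i=0: j in [0,4] -> 5
  i=1: j in [0,3] -> 4
  i=2: j in [0,2] -> 3
  i=3: j in [0,1] -> 2
  i=4: j in [0,0] -> 1
H(4) = 5+4+3+2+1 = 15


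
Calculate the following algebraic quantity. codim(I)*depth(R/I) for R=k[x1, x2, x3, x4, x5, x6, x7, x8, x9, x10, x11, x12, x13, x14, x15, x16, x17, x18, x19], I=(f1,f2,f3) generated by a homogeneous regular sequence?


codim=3, depth=dim(R/I)=19-3=16
Product=3*16=48


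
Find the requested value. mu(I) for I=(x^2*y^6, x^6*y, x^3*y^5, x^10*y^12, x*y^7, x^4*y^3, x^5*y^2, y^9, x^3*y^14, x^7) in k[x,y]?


Remove redundant (divisible by others).
x^10*y^12 redundant.
x^3*y^14 redundant.
Min: x^7, x^6*y, x^5*y^2, x^4*y^3, x^3*y^5, x^2*y^6, x*y^7, y^9
Count=8


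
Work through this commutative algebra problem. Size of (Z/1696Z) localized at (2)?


2-primary part: 1696=2^5*53
Size=2^5=32


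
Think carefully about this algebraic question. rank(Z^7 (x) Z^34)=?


rank(M(x)N) = rank(M)*rank(N)
7*34 = 238


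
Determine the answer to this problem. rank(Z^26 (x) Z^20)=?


rank(M(x)N) = rank(M)*rank(N)
26*20 = 520


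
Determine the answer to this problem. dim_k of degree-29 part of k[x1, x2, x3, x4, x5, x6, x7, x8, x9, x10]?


C(d+n-1,n-1)=C(38,9)=163011640


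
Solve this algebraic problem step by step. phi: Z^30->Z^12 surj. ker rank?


rank(ker) = 30-12 = 18


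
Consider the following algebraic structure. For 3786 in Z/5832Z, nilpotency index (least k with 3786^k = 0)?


3786^k mod 5832:
k=1: 3786
k=2: 4572
k=3: 216
k=4: 1296
k=5: 1944
k=6: 0
First zero at k = 6


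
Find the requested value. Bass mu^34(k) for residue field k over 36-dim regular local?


C(n,i)=C(36,34)=630


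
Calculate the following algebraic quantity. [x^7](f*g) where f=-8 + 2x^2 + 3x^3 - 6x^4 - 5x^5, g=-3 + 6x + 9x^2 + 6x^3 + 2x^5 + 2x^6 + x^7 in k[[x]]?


[x^7] = sum a_i*b_j, i+j=7
  -8*1=-8
  2*2=4
  -6*6=-36
  -5*9=-45
Sum=-85


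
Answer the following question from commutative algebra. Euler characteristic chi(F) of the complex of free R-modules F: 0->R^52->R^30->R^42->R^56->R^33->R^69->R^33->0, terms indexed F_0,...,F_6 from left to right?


chi = sum (-1)^i * rank:
(-1)^0*52=52
(-1)^1*30=-30
(-1)^2*42=42
(-1)^3*56=-56
(-1)^4*33=33
(-1)^5*69=-69
(-1)^6*33=33
chi=5


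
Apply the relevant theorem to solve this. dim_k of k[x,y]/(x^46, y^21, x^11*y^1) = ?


k[x,y]/I, I = (x^46, y^21, x^11*y^1)
Rect: 46x21=966. Corner: (46-11)x(21-1)=700.
dim = 966-700 = 266


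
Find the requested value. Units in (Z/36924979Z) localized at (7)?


Local ring = Z/16807Z.
phi(16807) = 7^4*(7-1) = 14406


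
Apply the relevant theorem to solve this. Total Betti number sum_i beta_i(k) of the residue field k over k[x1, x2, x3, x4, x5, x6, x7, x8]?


Koszul resolution: beta_i(k)=C(n,i), n=8
sum_i C(8,i) = 2^8 = 256


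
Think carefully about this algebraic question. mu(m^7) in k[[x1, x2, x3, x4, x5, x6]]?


C(n+d-1,d)=C(12,7)=792


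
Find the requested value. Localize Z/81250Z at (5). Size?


5-primary part: 81250=5^5*26
Size=5^5=3125


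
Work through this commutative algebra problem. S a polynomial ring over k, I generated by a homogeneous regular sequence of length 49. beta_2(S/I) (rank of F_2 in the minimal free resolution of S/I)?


Regular sequence => Koszul complex is the minimal free resolution.
Syz_1 minimally generated by Koszul relations f_i*e_j - f_j*e_i (i<j): mu(Syz_1) = beta_2 = C(m,2) = m(m-1)/2
m=49
49*48/2 = 1176


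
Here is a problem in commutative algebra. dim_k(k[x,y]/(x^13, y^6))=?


Basis: x^i*y^j, i<13, j<6
13*6=78


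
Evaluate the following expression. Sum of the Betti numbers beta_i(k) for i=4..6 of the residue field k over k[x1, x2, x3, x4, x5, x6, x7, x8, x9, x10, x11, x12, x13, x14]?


Koszul resolution: beta_i(k)=C(n,i), n=14
C(14,4)=1001, C(14,5)=2002, C(14,6)=3003
Sum=6006


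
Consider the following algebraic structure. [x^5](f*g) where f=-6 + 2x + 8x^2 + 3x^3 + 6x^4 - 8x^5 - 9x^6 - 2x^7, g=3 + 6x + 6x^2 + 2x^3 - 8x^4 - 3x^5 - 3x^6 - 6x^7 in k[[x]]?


[x^5] = sum a_i*b_j, i+j=5
  -6*-3=18
  2*-8=-16
  8*2=16
  3*6=18
  6*6=36
  -8*3=-24
Sum=48


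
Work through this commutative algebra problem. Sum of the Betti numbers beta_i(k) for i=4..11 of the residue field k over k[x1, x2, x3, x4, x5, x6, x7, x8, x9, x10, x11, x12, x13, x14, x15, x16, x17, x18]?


Koszul resolution: beta_i(k)=C(n,i), n=18
C(18,4)=3060, C(18,5)=8568, C(18,6)=18564, C(18,7)=31824, C(18,8)=43758, C(18,9)=48620, C(18,10)=43758, C(18,11)=31824
Sum=229976


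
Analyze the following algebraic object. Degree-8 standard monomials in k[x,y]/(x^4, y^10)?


k[x,y], I = (x^4, y^10), d = 8
Need i < 4 and d-i < 10.
Range: 0 <= i <= 3.
H(8) = 4


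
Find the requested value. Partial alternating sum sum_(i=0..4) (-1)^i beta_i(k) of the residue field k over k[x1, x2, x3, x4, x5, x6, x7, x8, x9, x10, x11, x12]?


Koszul resolution: beta_i(k)=C(n,i), n=12
sum_(i=0..p) (-1)^i C(n,i) = (-1)^p C(n-1,p)
(-1)^4*C(11,4) = (-1)^4*330 = 330


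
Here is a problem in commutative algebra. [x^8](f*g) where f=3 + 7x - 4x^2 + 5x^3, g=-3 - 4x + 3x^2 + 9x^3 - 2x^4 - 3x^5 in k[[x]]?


[x^8] = sum a_i*b_j, i+j=8
  5*-3=-15
Sum=-15


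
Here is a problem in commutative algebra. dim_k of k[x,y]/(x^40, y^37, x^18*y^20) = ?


k[x,y]/I, I = (x^40, y^37, x^18*y^20)
Rect: 40x37=1480. Corner: (40-18)x(37-20)=374.
dim = 1480-374 = 1106


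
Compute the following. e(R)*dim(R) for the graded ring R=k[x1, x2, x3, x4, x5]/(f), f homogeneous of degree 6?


e(R)=deg(f)=6, dim(R)=5-1=4
e*dim=6*4=24


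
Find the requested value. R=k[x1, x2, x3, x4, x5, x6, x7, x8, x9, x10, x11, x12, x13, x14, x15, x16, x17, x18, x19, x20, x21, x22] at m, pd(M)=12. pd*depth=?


pd+depth=22
depth=22-12=10
pd*depth=12*10=120


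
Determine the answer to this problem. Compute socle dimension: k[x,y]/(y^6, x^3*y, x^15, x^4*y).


Socle = ann(m) = span of standard monomials u with x*u, y*u in I (staircase corners).
Redundant generators: x^4*y
Minimal generators: x^15, x^3*y, y^6
Corners: x^2y^5, x^14
Socle dim=2


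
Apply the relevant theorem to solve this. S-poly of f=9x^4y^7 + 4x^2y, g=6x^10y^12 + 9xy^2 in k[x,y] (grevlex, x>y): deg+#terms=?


LT(f)=9x^4y^7, LT(g)=6x^10y^12
lcm(LM)=x^10y^12
S(f,g) (scaled by 54 to clear denominators) = 6x^6y^5*f - 9*g = 24x^8y^6 - 81xy^2
2 terms, deg 14.
14+2=16


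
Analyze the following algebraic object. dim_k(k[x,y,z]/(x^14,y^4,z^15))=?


Basis: x^iy^jz^k, i<14,j<4,k<15
14*4*15=840


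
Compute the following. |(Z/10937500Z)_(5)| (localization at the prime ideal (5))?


5-primary part: 10937500=5^8*28
Size=5^8=390625


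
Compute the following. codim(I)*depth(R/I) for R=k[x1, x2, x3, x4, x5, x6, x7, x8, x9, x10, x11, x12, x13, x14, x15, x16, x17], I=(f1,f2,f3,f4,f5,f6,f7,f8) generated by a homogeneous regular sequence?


codim=8, depth=dim(R/I)=17-8=9
Product=8*9=72


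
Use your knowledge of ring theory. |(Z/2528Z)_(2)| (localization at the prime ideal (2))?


2-primary part: 2528=2^5*79
Size=2^5=32


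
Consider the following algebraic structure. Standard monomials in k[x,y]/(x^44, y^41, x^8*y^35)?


k[x,y]/I, I = (x^44, y^41, x^8*y^35)
Rect: 44x41=1804. Corner: (44-8)x(41-35)=216.
dim = 1804-216 = 1588


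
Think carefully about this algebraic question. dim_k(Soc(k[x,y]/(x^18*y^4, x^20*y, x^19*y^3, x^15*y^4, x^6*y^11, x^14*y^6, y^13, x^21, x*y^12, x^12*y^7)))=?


Socle = ann(m) = span of standard monomials u with x*u, y*u in I (staircase corners).
Redundant generators: x^18*y^4
Minimal generators: x^21, x^20*y, x^19*y^3, x^15*y^4, x^14*y^6, x^12*y^7, x^6*y^11, x*y^12, y^13
Corners: y^12, x^5y^11, x^11y^10, x^13y^6, x^14y^5, x^18y^3, x^19y^2, x^20
Socle dim=8


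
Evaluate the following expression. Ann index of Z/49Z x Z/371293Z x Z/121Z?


Exponent = lcm of the cyclic orders; pairwise coprime => product.
7^2*13^5*11^2=49*371293*121=2201396197


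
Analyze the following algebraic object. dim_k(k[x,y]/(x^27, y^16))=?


Basis: x^i*y^j, i<27, j<16
27*16=432


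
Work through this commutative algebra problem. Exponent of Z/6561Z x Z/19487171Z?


Exponent = lcm of the cyclic orders; pairwise coprime => product.
3^8*11^7=6561*19487171=127855328931


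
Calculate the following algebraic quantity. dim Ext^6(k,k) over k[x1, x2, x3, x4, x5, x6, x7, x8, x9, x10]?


C(n,i)=C(10,6)=210


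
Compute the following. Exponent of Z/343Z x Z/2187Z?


Exponent = lcm of the cyclic orders; pairwise coprime => product.
7^3*3^7=343*2187=750141


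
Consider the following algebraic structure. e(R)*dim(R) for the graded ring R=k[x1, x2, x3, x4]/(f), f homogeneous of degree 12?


e(R)=deg(f)=12, dim(R)=4-1=3
e*dim=12*3=36


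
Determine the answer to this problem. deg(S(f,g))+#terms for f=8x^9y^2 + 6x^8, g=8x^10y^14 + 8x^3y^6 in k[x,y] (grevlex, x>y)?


LT(f)=8x^9y^2, LT(g)=8x^10y^14
lcm(LM)=x^10y^14
S(f,g) (scaled by 64 to clear denominators) = 8xy^12*f - 8*g = 48x^9y^12 - 64x^3y^6
2 terms, deg 21.
21+2=23


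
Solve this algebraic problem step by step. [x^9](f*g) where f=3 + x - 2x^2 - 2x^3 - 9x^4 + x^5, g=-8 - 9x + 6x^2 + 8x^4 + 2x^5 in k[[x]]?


[x^9] = sum a_i*b_j, i+j=9
  -9*2=-18
  1*8=8
Sum=-10


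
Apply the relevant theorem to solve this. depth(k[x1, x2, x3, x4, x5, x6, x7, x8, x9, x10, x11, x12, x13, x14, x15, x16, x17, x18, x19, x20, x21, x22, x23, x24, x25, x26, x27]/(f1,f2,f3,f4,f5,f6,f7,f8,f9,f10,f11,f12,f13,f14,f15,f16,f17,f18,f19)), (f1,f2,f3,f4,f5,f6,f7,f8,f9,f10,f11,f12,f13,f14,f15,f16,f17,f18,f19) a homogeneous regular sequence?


depth(R)=27
depth(R/I)=27-19=8


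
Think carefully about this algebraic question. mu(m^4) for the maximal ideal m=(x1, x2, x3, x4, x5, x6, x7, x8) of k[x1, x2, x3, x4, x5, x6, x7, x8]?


Graded Nakayama: mu(m^d) = dim_k (m^d/m^(d+1)) = #degree-4 monomials in 8 vars
C(n+d-1,d)=C(11,4)=330


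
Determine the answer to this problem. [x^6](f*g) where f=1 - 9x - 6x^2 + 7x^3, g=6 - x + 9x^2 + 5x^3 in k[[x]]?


[x^6] = sum a_i*b_j, i+j=6
  7*5=35
Sum=35


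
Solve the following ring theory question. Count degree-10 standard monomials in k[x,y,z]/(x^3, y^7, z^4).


Need i<3, j<7, k<4 with i+j+k=10.
For each i, j ranges over max(0,10-i-3)..min(6,10-i):
  i=0: j in [7,6] -> 0
  i=1: j in [6,6] -> 1
  i=2: j in [5,6] -> 2
H(10) = 0+1+2 = 3


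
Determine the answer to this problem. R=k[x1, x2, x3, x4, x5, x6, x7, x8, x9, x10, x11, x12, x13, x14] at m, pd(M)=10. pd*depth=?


pd+depth=14
depth=14-10=4
pd*depth=10*4=40


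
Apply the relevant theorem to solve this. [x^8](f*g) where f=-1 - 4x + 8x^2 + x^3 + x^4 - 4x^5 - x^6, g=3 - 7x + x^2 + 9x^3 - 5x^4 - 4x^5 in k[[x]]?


[x^8] = sum a_i*b_j, i+j=8
  1*-4=-4
  1*-5=-5
  -4*9=-36
  -1*1=-1
Sum=-46


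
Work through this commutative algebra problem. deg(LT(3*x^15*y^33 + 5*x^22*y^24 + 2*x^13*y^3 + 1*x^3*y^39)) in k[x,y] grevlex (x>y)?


LT: 3*x^15*y^33
deg_x=15, deg_y=33
Total=15+33=48


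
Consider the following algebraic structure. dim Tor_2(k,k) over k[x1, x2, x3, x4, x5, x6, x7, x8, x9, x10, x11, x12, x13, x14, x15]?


Koszul: C(n,i)=C(15,2)=105


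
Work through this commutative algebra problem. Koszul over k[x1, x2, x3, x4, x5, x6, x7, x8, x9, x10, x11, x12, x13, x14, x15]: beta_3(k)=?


C(n,i)=C(15,3)=455


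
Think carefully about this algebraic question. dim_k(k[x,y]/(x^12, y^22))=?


Basis: x^i*y^j, i<12, j<22
12*22=264


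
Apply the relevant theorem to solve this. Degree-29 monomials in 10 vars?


C(d+n-1,n-1)=C(38,9)=163011640


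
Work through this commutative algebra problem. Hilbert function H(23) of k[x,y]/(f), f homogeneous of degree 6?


H(t)=d for t>=d-1.
d=6, t=23
H(23)=6


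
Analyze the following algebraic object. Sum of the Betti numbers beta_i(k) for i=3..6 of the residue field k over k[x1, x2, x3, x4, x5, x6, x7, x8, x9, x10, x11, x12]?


Koszul resolution: beta_i(k)=C(n,i), n=12
C(12,3)=220, C(12,4)=495, C(12,5)=792, C(12,6)=924
Sum=2431


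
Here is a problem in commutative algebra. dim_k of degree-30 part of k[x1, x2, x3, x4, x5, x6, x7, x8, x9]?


C(d+n-1,n-1)=C(38,8)=48903492


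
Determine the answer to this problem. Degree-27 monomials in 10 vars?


C(d+n-1,n-1)=C(36,9)=94143280


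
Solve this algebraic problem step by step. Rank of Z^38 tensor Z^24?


rank(M(x)N) = rank(M)*rank(N)
38*24 = 912


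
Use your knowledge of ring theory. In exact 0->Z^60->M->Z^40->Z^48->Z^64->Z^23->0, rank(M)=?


Alt sum=0:
(-1)^0*60 + (-1)^1*? + (-1)^2*40 + (-1)^3*48 + (-1)^4*64 + (-1)^5*23=0
rank(M)=93


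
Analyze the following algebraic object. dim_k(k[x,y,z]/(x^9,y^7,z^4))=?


Basis: x^iy^jz^k, i<9,j<7,k<4
9*7*4=252


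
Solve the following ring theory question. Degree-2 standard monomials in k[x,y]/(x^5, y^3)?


k[x,y], I = (x^5, y^3), d = 2
Need i < 5 and d-i < 3.
Range: 0 <= i <= 2.
H(2) = 3


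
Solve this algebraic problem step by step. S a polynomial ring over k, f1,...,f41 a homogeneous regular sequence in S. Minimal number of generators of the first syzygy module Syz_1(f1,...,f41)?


Regular sequence => Koszul complex is the minimal free resolution.
Syz_1 minimally generated by Koszul relations f_i*e_j - f_j*e_i (i<j): mu(Syz_1) = beta_2 = C(m,2) = m(m-1)/2
m=41
41*40/2 = 820


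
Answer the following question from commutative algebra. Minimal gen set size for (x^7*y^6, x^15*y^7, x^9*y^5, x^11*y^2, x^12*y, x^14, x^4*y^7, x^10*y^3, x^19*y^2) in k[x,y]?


Remove redundant (divisible by others).
x^19*y^2 redundant.
x^15*y^7 redundant.
Min: x^14, x^12*y, x^11*y^2, x^10*y^3, x^9*y^5, x^7*y^6, x^4*y^7
Count=7


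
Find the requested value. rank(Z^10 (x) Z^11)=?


rank(M(x)N) = rank(M)*rank(N)
10*11 = 110


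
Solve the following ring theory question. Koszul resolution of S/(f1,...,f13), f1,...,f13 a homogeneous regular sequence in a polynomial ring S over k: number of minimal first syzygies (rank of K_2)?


Regular sequence => Koszul complex is the minimal free resolution.
Syz_1 minimally generated by Koszul relations f_i*e_j - f_j*e_i (i<j): mu(Syz_1) = beta_2 = C(m,2) = m(m-1)/2
m=13
13*12/2 = 78


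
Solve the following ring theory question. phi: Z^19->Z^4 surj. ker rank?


rank(ker) = 19-4 = 15


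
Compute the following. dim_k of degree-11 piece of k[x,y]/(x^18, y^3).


k[x,y], I = (x^18, y^3), d = 11
Need i < 18 and d-i < 3.
Range: 9 <= i <= 11.
H(11) = 3


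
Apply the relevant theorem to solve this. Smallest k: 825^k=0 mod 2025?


825^k mod 2025:
k=1: 825
k=2: 225
k=3: 1350
k=4: 0
First zero at k = 4


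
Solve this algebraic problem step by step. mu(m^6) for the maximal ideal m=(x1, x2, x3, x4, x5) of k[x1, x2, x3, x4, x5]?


Graded Nakayama: mu(m^d) = dim_k (m^d/m^(d+1)) = #degree-6 monomials in 5 vars
C(n+d-1,d)=C(10,6)=210


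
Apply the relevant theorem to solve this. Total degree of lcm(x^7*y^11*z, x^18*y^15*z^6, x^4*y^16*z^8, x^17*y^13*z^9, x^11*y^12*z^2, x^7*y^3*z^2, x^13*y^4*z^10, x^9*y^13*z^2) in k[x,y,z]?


lcm = componentwise max:
x: max(7,18,4,17,11,7,13,9)=18
y: max(11,15,16,13,12,3,4,13)=16
z: max(1,6,8,9,2,2,10,2)=10
Total=18+16+10=44


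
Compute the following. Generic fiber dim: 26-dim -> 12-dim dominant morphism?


dim(fiber)=dim(X)-dim(Y)=26-12=14


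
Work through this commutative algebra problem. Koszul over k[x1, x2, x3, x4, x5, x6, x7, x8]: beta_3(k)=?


C(n,i)=C(8,3)=56
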